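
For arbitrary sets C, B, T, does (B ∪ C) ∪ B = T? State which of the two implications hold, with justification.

Neither inclusion holds.

(⟹) This inclusion fails. Take C = {1}, B = ∅, T = ∅; then 1 ∈ (B ∪ C) ∪ B but 1 ∉ T.

(⟸) This inclusion fails. Take C = ∅, B = ∅, T = {1}; then 1 ∈ T but 1 ∉ (B ∪ C) ∪ B.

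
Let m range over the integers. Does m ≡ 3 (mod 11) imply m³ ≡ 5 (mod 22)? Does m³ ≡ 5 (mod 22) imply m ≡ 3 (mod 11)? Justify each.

Forward direction. This fails: take m = 14. Then 14 ≡ 3 (mod 11), but 14³ = 2744 ≡ 16 (mod 22), not 5.

Converse. The residues r modulo 22 with r³ ≡ 5 (mod 22) are exactly {3}, and each is ≡ 3 (mod 11).

Only the converse holds.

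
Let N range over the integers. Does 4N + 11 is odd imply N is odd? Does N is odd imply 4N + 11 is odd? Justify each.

(⇐) Suppose N is odd. Since 4 is even, 4N is even for every N, so 4N + 11 has the same parity as 11, which is odd. Hence 4N + 11 is odd.

(⇒) This fails: take N = 0. Then 4N + 11 = 11, which is odd, yet N = 0 is even, not odd.

The forward direction fails; the converse holds.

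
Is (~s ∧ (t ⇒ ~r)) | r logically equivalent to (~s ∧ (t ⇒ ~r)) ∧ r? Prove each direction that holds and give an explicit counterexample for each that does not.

Only the converse holds.

(⟹) This fails. Under s = F, r = F, t = F, the left side is true but the right side is false.

(⟸) Assume the antecedent. If s is true, the antecedent cannot hold. If s is false, (~s ∧ (t ⇒ ~r)) | r reduces to true regardless of the other variables. Either way (~s ∧ (t ⇒ ~r)) | r holds.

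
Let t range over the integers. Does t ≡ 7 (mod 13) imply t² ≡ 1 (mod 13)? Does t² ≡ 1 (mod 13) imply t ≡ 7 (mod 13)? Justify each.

Forward direction. This fails: take t = 7. Then 7 ≡ 7 (mod 13), but 7² = 49 ≡ 10 (mod 13), not 1.

Converse. This fails: take t = 1. Then 1² = 1 ≡ 1 (mod 13), yet 1 ≡ 1 (mod 13), not 7.

Both directions fail.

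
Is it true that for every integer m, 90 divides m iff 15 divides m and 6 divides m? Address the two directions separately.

(⇒) holds; (⇐) fails.

(⟹) If 90 ∣ m, write m = 90q. Since 90 = 6·15, m = 15·(6q), so 15 ∣ m; and since 90 = 15·6, m = 6·(15q), so 6 ∣ m.

(⟸) This fails: take m = 30. Both 15 ∣ 30 and 6 ∣ 30, yet 30 is not a multiple of 90 (since 30 = 0·90 + 30), so 90 ∤ 30.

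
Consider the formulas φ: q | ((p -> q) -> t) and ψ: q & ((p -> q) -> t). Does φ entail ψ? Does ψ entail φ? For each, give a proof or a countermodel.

Forward direction. This fails. Under t = T, q = F, p = F, the left side is true but the right side is false.

Converse. Assume the antecedent. If t is true, q | ((p -> q) -> t) reduces to true regardless of the other variables. If t is false, the antecedent cannot hold. Either way q | ((p -> q) -> t) holds.

Only the converse holds.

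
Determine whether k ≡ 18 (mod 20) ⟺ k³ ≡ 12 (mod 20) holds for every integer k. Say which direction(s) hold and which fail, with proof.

[⇒] Suppose k ≡ 18 (mod 20). Write k = 20j + 18. Then (20j + 18)³ = 8000j³ + 21600j² + 19440j + 5832 = 20(400j³ + 1080j² + 972j + 291) + 12, so k³ ≡ 12 (mod 20).

[⇐] This fails: take k = 8. Then 8³ = 512 ≡ 12 (mod 20), yet 8 ≡ 8 (mod 20), not 18.

The forward direction holds; the converse fails.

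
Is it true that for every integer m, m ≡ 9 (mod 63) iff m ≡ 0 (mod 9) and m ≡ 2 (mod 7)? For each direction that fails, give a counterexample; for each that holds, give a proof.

Both directions hold; the statement is true.

(⟹) Suppose m ≡ 9 (mod 63); write m = 63j + 9. Since 9 ∣ 63, reducing mod 9 gives m ≡ 9 ≡ 0 (mod 9); since 7 ∣ 63, reducing mod 7 gives m ≡ 9 ≡ 2 (mod 7).

(⟸) Conversely, if m ≡ 0 (mod 9) and m ≡ 2 (mod 7), then by the Chinese remainder theorem m ≡ 9 (mod 63). This is exactly m ≡ 9 (mod 63).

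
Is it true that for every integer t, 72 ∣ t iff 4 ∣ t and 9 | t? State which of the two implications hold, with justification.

(⇒) holds; (⇐) fails.

(→) If 72 ∣ t, write t = 72q. Since 72 = 18·4, t = 4·(18q), so 4 ∣ t; and since 72 = 8·9, t = 9·(8q), so 9 ∣ t.

(←) This fails: take t = 36. Both 4 ∣ 36 and 9 ∣ 36, yet 36 is not a multiple of 72 (since 36 = 0·72 + 36), so 72 ∤ 36.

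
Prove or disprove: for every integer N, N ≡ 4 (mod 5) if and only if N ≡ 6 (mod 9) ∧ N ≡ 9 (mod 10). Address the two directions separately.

Not equivalent: only (⇐) holds.

(→) This fails: N = 64 gives 64 ≡ 4 (mod 5) but 64 ≡ 1 (mod 9), so the conjunction on the right does not hold.

(←) Conversely, if N ≡ 6 (mod 9) and N ≡ 9 (mod 10), then by the Chinese remainder theorem N ≡ 69 (mod 90). Since 69 ≡ 4 (mod 5) and 5 ∣ 90, we get N ≡ 4 (mod 5).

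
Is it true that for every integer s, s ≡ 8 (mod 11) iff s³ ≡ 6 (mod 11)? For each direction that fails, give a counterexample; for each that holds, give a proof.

(⇒) Suppose s ≡ 8 (mod 11). Write s = 11j + 8. Then (11j + 8)³ = 1331j³ + 2904j² + 2112j + 512 = 11(121j³ + 264j² + 192j + 46) + 6, so s³ ≡ 6 (mod 11).

(⇐) Conversely, suppose s³ ≡ 6 (mod 11). The only residue r in {0, …, 10} with r³ ≡ 6 (mod 11) is r = 8, so s ≡ 8 (mod 11).

Both directions hold; the statement is true.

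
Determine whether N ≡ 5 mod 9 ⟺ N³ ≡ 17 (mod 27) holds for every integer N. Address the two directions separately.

Both implications hold.

[⇒] Suppose N ≡ 5 (mod 9). Working modulo 27, N ∈ {5, 14, 23}; for each such r, r³ ≡ 17 (mod 27).

[⇐] Conversely, the residues r modulo 27 with r³ ≡ 17 (mod 27) are exactly {5, 14, 23}, and each is ≡ 5 (mod 9).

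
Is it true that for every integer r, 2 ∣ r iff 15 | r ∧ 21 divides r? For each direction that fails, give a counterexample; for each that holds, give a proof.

(⇒) This fails: take r = 2. Certainly 2 ∣ 2, but 15 ∤ 2.

(⇐) This fails: take r = 105. Both 15 ∣ 105 and 21 ∣ 105, yet 105 is not a multiple of 2 (since 105 = 52·2 + 1), so 2 ∤ 105.

Both directions fail.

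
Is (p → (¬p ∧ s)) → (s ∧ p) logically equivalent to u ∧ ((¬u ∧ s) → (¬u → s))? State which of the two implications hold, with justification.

(→) This fails. Under s = F, p = T, u = F, the left side is true but the right side is false.

(←) This fails. Under s = F, p = F, u = T, the left side is false but the right side is true.

(⇒) fails and (⇐) fails.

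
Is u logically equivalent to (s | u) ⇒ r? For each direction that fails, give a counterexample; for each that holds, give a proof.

(→) This fails. Under r = F, s = F, u = T, the left side is true but the right side is false.

(←) This fails. Under r = F, s = F, u = F, the left side is false but the right side is true.

(⇒) fails and (⇐) fails.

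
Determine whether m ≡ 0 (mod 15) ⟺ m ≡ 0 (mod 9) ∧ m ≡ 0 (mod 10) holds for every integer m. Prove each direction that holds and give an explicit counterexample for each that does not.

(⇒) This fails: m = 75 gives 75 ≡ 0 (mod 15) but 75 ≡ 3 (mod 9), so the conjunction on the right does not hold.

(⇐) Conversely, if m ≡ 0 (mod 9) and m ≡ 0 (mod 10), then by the Chinese remainder theorem m ≡ 0 (mod 90). Since 0 ≡ 0 (mod 15) and 15 ∣ 90, we get m ≡ 0 (mod 15).

Only the reverse direction holds.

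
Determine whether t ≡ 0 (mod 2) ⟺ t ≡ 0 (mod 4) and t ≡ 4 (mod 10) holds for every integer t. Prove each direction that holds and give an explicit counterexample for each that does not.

Forward direction. This fails: t = 0 gives 0 ≡ 0 (mod 2) but 0 ≡ 0 (mod 10), so the conjunction on the right does not hold.

Converse. If t ≡ 0 (mod 4) and t ≡ 4 (mod 10), then by the Chinese remainder theorem t ≡ 4 (mod 20). Since 4 ≡ 0 (mod 2) and 2 ∣ 20, we get t ≡ 0 (mod 2).

Only the reverse direction holds.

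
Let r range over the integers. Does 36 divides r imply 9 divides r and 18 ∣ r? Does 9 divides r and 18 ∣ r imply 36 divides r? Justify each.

The forward direction holds; the converse fails.

(⟸) This fails: take r = 18. Both 9 ∣ 18 and 18 ∣ 18, yet 18 is not a multiple of 36 (since 18 = 0·36 + 18), so 36 ∤ 18.

(⟹) If 36 ∣ r, write r = 36q. Since 36 = 4·9, r = 9·(4q), so 9 ∣ r; and since 36 = 2·18, r = 18·(2q), so 18 ∣ r.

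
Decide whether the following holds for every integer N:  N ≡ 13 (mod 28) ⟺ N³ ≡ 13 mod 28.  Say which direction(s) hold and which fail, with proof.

Not equivalent: only (⇒) holds.

(⇒) Suppose N ≡ 13 (mod 28). Write N = 28j + 13. Then (28j + 13)³ = 21952j³ + 30576j² + 14196j + 2197 = 28(784j³ + 1092j² + 507j + 78) + 13, so N³ ≡ 13 (mod 28).

(⇐) This fails: take N = 5. Then 5³ = 125 ≡ 13 (mod 28), yet 5 ≡ 5 (mod 28), not 13.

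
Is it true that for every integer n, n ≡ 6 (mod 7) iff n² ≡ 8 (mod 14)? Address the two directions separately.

[⇒] This fails: take n = 13. Then 13 ≡ 6 (mod 7), but 13² = 169 ≡ 1 (mod 14), not 8.

[⇐] This fails: take n = 8. Then 8² = 64 ≡ 8 (mod 14), yet 8 ≡ 1 (mod 7), not 6.

(⇒) fails and (⇐) fails.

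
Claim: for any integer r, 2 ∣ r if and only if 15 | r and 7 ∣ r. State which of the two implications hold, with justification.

Both directions fail.

(⇒) This fails: take r = 2. Certainly 2 ∣ 2, but 15 ∤ 2.

(⇐) This fails: take r = 105. Both 15 ∣ 105 and 7 ∣ 105, yet 105 is not a multiple of 2 (since 105 = 52·2 + 1), so 2 ∤ 105.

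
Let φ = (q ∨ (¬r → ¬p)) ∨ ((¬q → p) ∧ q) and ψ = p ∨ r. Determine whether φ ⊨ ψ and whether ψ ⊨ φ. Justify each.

Neither direction holds.

(⇒) This fails. Under p = F, r = F, q = F, the left side is true but the right side is false.

(⇐) This fails. Under p = T, r = F, q = F, the left side is false but the right side is true.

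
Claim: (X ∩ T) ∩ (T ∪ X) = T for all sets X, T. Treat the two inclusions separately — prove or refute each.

(⊆) holds; (⊇) fails.

(⟸) This inclusion fails. Take X = ∅, T = {1}; then 1 ∈ T but 1 ∉ (X ∩ T) ∩ (T ∪ X).

(⟹) Let x ∈ (X ∩ T) ∩ (T ∪ X). Then x ∈ X ∩ T, from which x ∈ T.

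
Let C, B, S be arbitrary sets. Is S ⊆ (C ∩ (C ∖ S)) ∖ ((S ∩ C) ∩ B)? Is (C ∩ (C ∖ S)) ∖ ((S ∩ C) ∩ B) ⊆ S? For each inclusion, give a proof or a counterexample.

(⟹) This inclusion fails. Take C = ∅, B = ∅, S = {1}; then 1 ∈ S but 1 ∉ (C ∩ (C ∖ S)) ∖ ((S ∩ C) ∩ B).

(⟸) This inclusion fails. Take C = {1}, B = ∅, S = ∅; then 1 ∈ (C ∩ (C ∖ S)) ∖ ((S ∩ C) ∩ B) but 1 ∉ S.

Both inclusions fail.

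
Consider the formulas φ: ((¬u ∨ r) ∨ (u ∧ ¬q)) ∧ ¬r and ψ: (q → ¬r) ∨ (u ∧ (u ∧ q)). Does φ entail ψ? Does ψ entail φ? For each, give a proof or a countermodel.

Only the forward direction holds.

(⟹) Assume the antecedent. If r is true, the antecedent cannot hold. If r is false, (q → ¬r) ∨ (u ∧ (u ∧ q)) reduces to true regardless of the other variables. Either way (q → ¬r) ∨ (u ∧ (u ∧ q)) holds.

(⟸) This fails. Under r = T, q = F, u = F, the left side is false but the right side is true.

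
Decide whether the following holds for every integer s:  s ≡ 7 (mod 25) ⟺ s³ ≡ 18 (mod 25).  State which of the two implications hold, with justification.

The biconditional holds.

Converse. Suppose s³ ≡ 18 (mod 25). The only residue r in {0, …, 24} with r³ ≡ 18 (mod 25) is r = 7, so s ≡ 7 (mod 25).

Forward direction. Suppose s ≡ 7 (mod 25). Write s = 25j + 7. Then (25j + 7)³ = 15625j³ + 13125j² + 3675j + 343 = 25(625j³ + 525j² + 147j + 13) + 18, so s³ ≡ 18 (mod 25).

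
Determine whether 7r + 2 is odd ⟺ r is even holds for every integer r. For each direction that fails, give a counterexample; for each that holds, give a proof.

(⇒) fails and (⇐) fails.

Forward direction. This fails: r = 3 gives 7r + 2 = 23, which is odd, but 3 is odd, not even.

Converse. This also fails: r = 4 is even, but 7r + 2 = 30 is even, not odd.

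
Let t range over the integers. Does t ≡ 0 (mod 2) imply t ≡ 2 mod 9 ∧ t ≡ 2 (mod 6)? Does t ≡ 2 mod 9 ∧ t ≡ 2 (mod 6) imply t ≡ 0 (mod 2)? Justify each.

The forward direction fails; the converse holds.

(→) This fails: t = 0 gives 0 ≡ 0 (mod 2) but 0 ≡ 0 (mod 9), so the conjunction on the right does not hold.

(←) Conversely, if t ≡ 2 (mod 9) and t ≡ 2 (mod 6), then by the Chinese remainder theorem t ≡ 2 (mod 18). Since 2 ≡ 0 (mod 2) and 2 ∣ 18, we get t ≡ 0 (mod 2).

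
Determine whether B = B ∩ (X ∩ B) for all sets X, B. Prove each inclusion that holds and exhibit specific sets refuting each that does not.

(⊆) fails; (⊇) holds.

(⟹) This inclusion fails. Take X = ∅, B = {1}; then 1 ∈ B but 1 ∉ B ∩ (X ∩ B).

(⟸) Let x ∈ B ∩ (X ∩ B). Then x ∈ X ∩ B, from which x ∈ B.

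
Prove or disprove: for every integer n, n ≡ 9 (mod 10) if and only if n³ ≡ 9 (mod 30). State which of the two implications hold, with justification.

(←) The residues r modulo 30 with r³ ≡ 9 (mod 30) are exactly {9}, and each is ≡ 9 (mod 10).

(→) This fails: take n = 19. Then 19 ≡ 9 (mod 10), but 19³ = 6859 ≡ 19 (mod 30), not 9.

(⇒) fails; (⇐) holds.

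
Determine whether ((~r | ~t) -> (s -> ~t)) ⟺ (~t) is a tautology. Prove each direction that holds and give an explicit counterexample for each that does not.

(⇒) fails; (⇐) holds.

Converse. Assume the antecedent. If t is true, the antecedent cannot hold. If t is false, (~r | ~t) -> (s -> ~t) reduces to true regardless of the other variables. Either way (~r | ~t) -> (s -> ~t) holds.

Forward direction. This fails. Under t = T, s = F, r = F, the left side is true but the right side is false.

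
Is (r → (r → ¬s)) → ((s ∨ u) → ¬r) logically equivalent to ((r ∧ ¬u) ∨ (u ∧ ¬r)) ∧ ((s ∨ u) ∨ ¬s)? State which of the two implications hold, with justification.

(⟹) This fails. Under s = F, u = F, r = F, the left side is true but the right side is false.

(⟸) Assume the antecedent. If s is true, the consequent reduces to true regardless of the other variables. If s is false, the antecedent forces (s = F, u = T, r = F) or (s = F, u = F, r = T), and the consequent holds there. Either way the consequent holds.

Not equivalent: only (⇐) holds.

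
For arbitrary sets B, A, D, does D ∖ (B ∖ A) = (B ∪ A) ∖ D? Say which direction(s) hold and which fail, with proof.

(⊆) This inclusion fails. Take B = ∅, A = ∅, D = {1}; then 1 ∈ D ∖ (B ∖ A) but 1 ∉ (B ∪ A) ∖ D.

(⊇) This inclusion fails. Take B = {1}, A = ∅, D = ∅; then 1 ∈ (B ∪ A) ∖ D but 1 ∉ D ∖ (B ∖ A).

Neither inclusion holds.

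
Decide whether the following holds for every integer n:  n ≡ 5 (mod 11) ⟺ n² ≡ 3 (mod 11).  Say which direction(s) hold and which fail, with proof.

(⇐) This fails: take n = 6. Then 6² = 36 ≡ 3 (mod 11), yet 6 ≡ 6 (mod 11), not 5.

(⇒) Suppose n ≡ 5 (mod 11). Write n = 11j + 5. Then (11j + 5)² = 121j² + 110j + 25 = 11(11j² + 10j + 2) + 3, so n² ≡ 3 (mod 11).

(⇒) holds; (⇐) fails.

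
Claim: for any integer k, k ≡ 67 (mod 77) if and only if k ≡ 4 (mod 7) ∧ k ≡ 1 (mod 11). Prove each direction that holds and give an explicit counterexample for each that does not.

Equivalent; both directions hold.

[⇒] Suppose k ≡ 67 (mod 77); write k = 77j + 67. Since 7 ∣ 77, reducing mod 7 gives k ≡ 67 ≡ 4 (mod 7); since 11 ∣ 77, reducing mod 11 gives k ≡ 67 ≡ 1 (mod 11).

[⇐] Conversely, if k ≡ 4 (mod 7) and k ≡ 1 (mod 11), then by the Chinese remainder theorem k ≡ 67 (mod 77). This is exactly k ≡ 67 (mod 77).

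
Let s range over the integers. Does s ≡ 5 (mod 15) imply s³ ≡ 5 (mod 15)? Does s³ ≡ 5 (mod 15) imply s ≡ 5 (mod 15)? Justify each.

(→) Suppose s ≡ 5 (mod 15). Write s = 15j + 5. Then (15j + 5)³ = 3375j³ + 3375j² + 1125j + 125 = 15(225j³ + 225j² + 75j + 8) + 5, so s³ ≡ 5 (mod 15).

(←) Conversely, suppose s³ ≡ 5 (mod 15). The only residue r in {0, …, 14} with r³ ≡ 5 (mod 15) is r = 5, so s ≡ 5 (mod 15).

Both directions hold.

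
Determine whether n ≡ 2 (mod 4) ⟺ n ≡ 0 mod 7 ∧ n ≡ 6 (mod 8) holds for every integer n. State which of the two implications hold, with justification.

(⇐) If n ≡ 0 (mod 7) and n ≡ 6 (mod 8), then by the Chinese remainder theorem n ≡ 14 (mod 56). Since 14 ≡ 2 (mod 4) and 4 ∣ 56, we get n ≡ 2 (mod 4).

(⇒) This fails: n = 2 gives 2 ≡ 2 (mod 4) but 2 ≡ 2 (mod 7), so the conjunction on the right does not hold.

(⇒) fails; (⇐) holds.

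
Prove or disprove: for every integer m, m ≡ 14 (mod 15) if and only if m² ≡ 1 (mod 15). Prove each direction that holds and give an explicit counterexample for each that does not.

Only the forward direction holds.

(⟹) Suppose m ≡ 14 (mod 15). Write m = 15j + 14. Then (15j + 14)² = 225j² + 420j + 196 = 15(15j² + 28j + 13) + 1, so m² ≡ 1 (mod 15).

(⟸) This fails: take m = 1. Then 1² = 1 ≡ 1 (mod 15), yet 1 ≡ 1 (mod 15), not 14.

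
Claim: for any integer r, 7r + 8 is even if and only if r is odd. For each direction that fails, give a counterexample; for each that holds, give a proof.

(⇒) fails and (⇐) fails.

(⟹) This fails: r = 4 gives 7r + 8 = 36, which is even, but 4 is even, not odd.

(⟸) This also fails: r = 7 is odd, but 7r + 8 = 57 is odd, not even.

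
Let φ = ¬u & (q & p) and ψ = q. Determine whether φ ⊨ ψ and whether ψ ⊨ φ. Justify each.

(⇒) Assume the antecedent. If q is true, q reduces to true regardless of the other variables. If q is false, the antecedent cannot hold. Either way q holds.

(⇐) This fails. Under q = T, p = F, u = F, the left side is false but the right side is true.

Not equivalent: only (⇒) holds.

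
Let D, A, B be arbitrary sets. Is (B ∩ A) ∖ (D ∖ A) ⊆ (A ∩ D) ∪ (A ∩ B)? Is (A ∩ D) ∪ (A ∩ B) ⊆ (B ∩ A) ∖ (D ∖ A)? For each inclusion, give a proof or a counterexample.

(⊆) holds; (⊇) fails.

(⊇) This inclusion fails. Take D = {1}, A = {1}, B = ∅; then 1 ∈ (A ∩ D) ∪ (A ∩ B) but 1 ∉ (B ∩ A) ∖ (D ∖ A).

(⊆) Let x ∈ (B ∩ A) ∖ (D ∖ A). Then either x ∈ A ∩ B and x ∉ D; or x ∈ D ∩ A ∩ B. In each case x ∈ (A ∩ D) ∪ (A ∩ B), so (B ∩ A) ∖ (D ∖ A) ⊆ (A ∩ D) ∪ (A ∩ B).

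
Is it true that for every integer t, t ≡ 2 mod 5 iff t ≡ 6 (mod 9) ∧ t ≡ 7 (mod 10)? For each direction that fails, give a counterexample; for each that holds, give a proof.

[⇒] This fails: t = 32 gives 32 ≡ 2 (mod 5) but 32 ≡ 5 (mod 9), so the conjunction on the right does not hold.

[⇐] Conversely, if t ≡ 6 (mod 9) and t ≡ 7 (mod 10), then by the Chinese remainder theorem t ≡ 87 (mod 90). Since 87 ≡ 2 (mod 5) and 5 ∣ 90, we get t ≡ 2 (mod 5).

Only the reverse direction holds.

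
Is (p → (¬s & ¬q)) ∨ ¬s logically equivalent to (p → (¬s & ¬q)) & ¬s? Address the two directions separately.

[⇒] This fails. Under p = F, s = T, q = F, the left side is true but the right side is false.

[⇐] Assume the antecedent. If p is true, the antecedent forces (p = T, s = F, q = F), and (p → (¬s & ¬q)) ∨ ¬s holds there. If p is false, (p → (¬s & ¬q)) ∨ ¬s reduces to true regardless of the other variables. Either way (p → (¬s & ¬q)) ∨ ¬s holds.

Only the converse holds.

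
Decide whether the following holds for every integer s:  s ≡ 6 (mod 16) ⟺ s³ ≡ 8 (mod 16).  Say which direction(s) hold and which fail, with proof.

(⇒) holds; (⇐) fails.

(⟹) Suppose s ≡ 6 (mod 16). Write s = 16j + 6. Then (16j + 6)³ = 4096j³ + 4608j² + 1728j + 216 = 16(256j³ + 288j² + 108j + 13) + 8, so s³ ≡ 8 (mod 16).

(⟸) This fails: take s = 2. Then 2³ = 8 ≡ 8 (mod 16), yet 2 ≡ 2 (mod 16), not 6.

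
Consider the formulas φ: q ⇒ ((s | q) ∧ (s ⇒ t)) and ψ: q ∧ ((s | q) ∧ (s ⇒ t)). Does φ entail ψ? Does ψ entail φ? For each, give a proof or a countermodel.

(⇒) This fails. Under s = F, t = F, q = F, the left side is true but the right side is false.

(⇐) Assume the antecedent. If s is true, the antecedent forces (s = T, t = T, q = T), and q ⇒ ((s | q) ∧ (s ⇒ t)) holds there. If s is false, q ⇒ ((s | q) ∧ (s ⇒ t)) reduces to true regardless of the other variables. Either way q ⇒ ((s | q) ∧ (s ⇒ t)) holds.

Not equivalent: only (⇐) holds.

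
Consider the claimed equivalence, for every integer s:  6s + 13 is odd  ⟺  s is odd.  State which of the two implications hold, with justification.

Only the reverse direction holds.

[⇐] Suppose s is odd. Since 6 is even, 6s is even for every s, so 6s + 13 has the same parity as 13, which is odd. Hence 6s + 13 is odd.

[⇒] This fails: take s = 4. Then 6s + 13 = 37, which is odd, yet s = 4 is even, not odd.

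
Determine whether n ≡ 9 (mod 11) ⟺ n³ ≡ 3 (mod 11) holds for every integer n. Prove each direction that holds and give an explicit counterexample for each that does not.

(⇒) Suppose n ≡ 9 (mod 11). Write n = 11j + 9. Then (11j + 9)³ = 1331j³ + 3267j² + 2673j + 729 = 11(121j³ + 297j² + 243j + 66) + 3, so n³ ≡ 3 (mod 11).

(⇐) For the converse, argue contrapositively. If n ≢ 9 (mod 11), then n is congruent to one of 0, 1, 2, 3, 4, 5, 6, 7, 8, 10 modulo 11, and these give n³ ≡ 0, 1, 8, 5, 9, 4, 7, 2, 6, 10 respectively — never 3.

Equivalent; both directions hold.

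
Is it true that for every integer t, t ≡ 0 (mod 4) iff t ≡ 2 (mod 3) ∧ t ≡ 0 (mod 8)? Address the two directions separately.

Forward direction. This fails: t = 0 gives 0 ≡ 0 (mod 4) but 0 ≡ 0 (mod 3), so the conjunction on the right does not hold.

Converse. If t ≡ 2 (mod 3) and t ≡ 0 (mod 8), then by the Chinese remainder theorem t ≡ 8 (mod 24). Since 8 ≡ 0 (mod 4) and 4 ∣ 24, we get t ≡ 0 (mod 4).

Only the converse holds.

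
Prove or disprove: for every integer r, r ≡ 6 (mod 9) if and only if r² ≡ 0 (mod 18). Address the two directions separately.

Neither direction holds.

[⇒] This fails: take r = 15. Then 15 ≡ 6 (mod 9), but 15² = 225 ≡ 9 (mod 18), not 0.

[⇐] This fails: take r = 0. Then 0² = 0 ≡ 0 (mod 18), yet 0 ≡ 0 (mod 9), not 6.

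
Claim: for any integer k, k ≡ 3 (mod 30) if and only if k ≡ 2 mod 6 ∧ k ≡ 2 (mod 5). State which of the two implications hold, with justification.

Neither implication holds.

(⟹) This fails: k = 3 gives 3 ≡ 3 (mod 30) but 3 ≡ 3 (mod 6), so the conjunction on the right does not hold.

(⟸) This fails: k = 2 satisfies both congruences on the right (2 ≡ 2 mod 6 and 2 ≡ 2 mod 5) yet 2 ≡ 2 (mod 30), not 3.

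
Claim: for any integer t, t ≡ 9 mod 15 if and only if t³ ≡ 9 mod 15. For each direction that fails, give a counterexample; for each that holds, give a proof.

Both implications hold.

(⇒) Suppose t ≡ 9 mod 15. Write t = 15j + 9. Then (15j + 9)³ = 3375j³ + 6075j² + 3645j + 729 = 15(225j³ + 405j² + 243j + 48) + 9, so t³ ≡ 9 (mod 15).

(⇐) Conversely, suppose t³ ≡ 9 (mod 15). The only residue r in {0, …, 14} with r³ ≡ 9 (mod 15) is r = 9, so t ≡ 9 (mod 15).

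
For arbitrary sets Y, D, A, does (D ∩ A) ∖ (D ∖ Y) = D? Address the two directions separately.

Forward inclusion. Let x ∈ (D ∩ A) ∖ (D ∖ Y). Then x ∈ Y ∩ D ∩ A, from which x ∈ D.

Reverse inclusion. This inclusion fails. Take Y = ∅, D = {1}, A = ∅; then 1 ∈ D but 1 ∉ (D ∩ A) ∖ (D ∖ Y).

Only the forward inclusion holds.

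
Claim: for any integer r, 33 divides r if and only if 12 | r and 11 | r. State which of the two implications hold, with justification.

Only the reverse direction holds.

(⇒) This fails: take r = 33. Certainly 33 ∣ 33, but 12 ∤ 33.

(⇐) Suppose 12 ∣ r and 11 ∣ r. Any common multiple of 12 and 11 is a multiple of their lcm; here gcd(12, 11) = 1, so lcm(12, 11) = 12·11 = 132, so 132 ∣ r. Since 33 ∣ 132, it follows that 33 ∣ r.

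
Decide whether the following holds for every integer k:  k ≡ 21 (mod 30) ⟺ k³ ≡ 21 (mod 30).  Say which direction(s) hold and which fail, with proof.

Both implications hold.

(⇐) Suppose k³ ≡ 21 (mod 30). The only residue r in {0, …, 29} with r³ ≡ 21 (mod 30) is r = 21, so k ≡ 21 (mod 30).

(⇒) Suppose k ≡ 21 (mod 30). Write k = 30j + 21. Then (30j + 21)³ = 27000j³ + 56700j² + 39690j + 9261 = 30(900j³ + 1890j² + 1323j + 308) + 21, so k³ ≡ 21 (mod 30).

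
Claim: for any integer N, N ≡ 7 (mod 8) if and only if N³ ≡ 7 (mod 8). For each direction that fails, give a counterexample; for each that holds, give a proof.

[⇒] Suppose N ≡ 7 (mod 8). Write N = 8j + 7. Then (8j + 7)³ = 512j³ + 1344j² + 1176j + 343 = 8(64j³ + 168j² + 147j + 42) + 7, so N³ ≡ 7 (mod 8).

[⇐] Conversely, suppose N³ ≡ 7 (mod 8). The only residue r in {0, …, 7} with r³ ≡ 7 (mod 8) is r = 7, so N ≡ 7 (mod 8).

Equivalent; both directions hold.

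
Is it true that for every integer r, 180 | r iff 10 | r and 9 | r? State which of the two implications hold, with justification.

(⟹) If 180 ∣ r, write r = 180q. Since 180 = 18·10, r = 10·(18q), so 10 ∣ r; and since 180 = 20·9, r = 9·(20q), so 9 ∣ r.

(⟸) This fails: take r = 90. Both 10 ∣ 90 and 9 ∣ 90, yet 90 is not a multiple of 180 (since 90 = 0·180 + 90), so 180 ∤ 90.

Only the forward implication holds.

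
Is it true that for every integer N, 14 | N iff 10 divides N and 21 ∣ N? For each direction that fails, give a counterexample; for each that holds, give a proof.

(⇒) This fails: take N = 14. Certainly 14 ∣ 14, but 10 ∤ 14.

(⇐) Suppose 10 ∣ N and 21 ∣ N. Any common multiple of 10 and 21 is a multiple of their lcm; here gcd(10, 21) = 1, so lcm(10, 21) = 10·21 = 210, so 210 ∣ N. Since 14 ∣ 210, it follows that 14 ∣ N.

The forward direction fails; the converse holds.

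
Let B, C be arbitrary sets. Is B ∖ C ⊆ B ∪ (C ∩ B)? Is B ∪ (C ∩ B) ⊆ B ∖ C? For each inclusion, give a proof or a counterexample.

The sets are not equal: only the forward inclusion holds.

Forward inclusion. Let x ∈ B ∖ C. Then x ∈ B and x ∉ C, from which x ∈ B ∪ (C ∩ B).

Reverse inclusion. This inclusion fails. Take B = {1}, C = {1}; then 1 ∈ B ∪ (C ∩ B) but 1 ∉ B ∖ C.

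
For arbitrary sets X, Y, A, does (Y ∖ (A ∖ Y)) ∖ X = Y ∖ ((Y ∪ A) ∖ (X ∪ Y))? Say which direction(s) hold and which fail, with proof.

(⊆) Let x ∈ (Y ∖ (A ∖ Y)) ∖ X. Then either x ∈ Y and x ∉ X, A; or x ∈ Y ∩ A and x ∉ X. In each case x ∈ Y ∖ ((Y ∪ A) ∖ (X ∪ Y)), so (Y ∖ (A ∖ Y)) ∖ X ⊆ Y ∖ ((Y ∪ A) ∖ (X ∪ Y)).

(⊇) This inclusion fails. Take X = {1}, Y = {1}, A = ∅; then 1 ∈ Y ∖ ((Y ∪ A) ∖ (X ∪ Y)) but 1 ∉ (Y ∖ (A ∖ Y)) ∖ X.

The sets are not equal: only the forward inclusion holds.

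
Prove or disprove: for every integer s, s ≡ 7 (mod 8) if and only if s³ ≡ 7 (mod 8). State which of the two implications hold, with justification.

(⟹) Suppose s ≡ 7 (mod 8). Write s = 8j + 7. Then (8j + 7)³ = 512j³ + 1344j² + 1176j + 343 = 8(64j³ + 168j² + 147j + 42) + 7, so s³ ≡ 7 (mod 8).

(⟸) Conversely, suppose s³ ≡ 7 (mod 8). The only residue r in {0, …, 7} with r³ ≡ 7 (mod 8) is r = 7, so s ≡ 7 (mod 8).

Both directions hold.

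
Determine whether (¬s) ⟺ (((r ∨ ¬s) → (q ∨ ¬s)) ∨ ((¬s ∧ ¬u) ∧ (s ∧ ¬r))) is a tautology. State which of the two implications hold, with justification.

(→) Assume the antecedent. If s is true, the antecedent cannot hold. If s is false, the consequent reduces to true regardless of the other variables. Either way the consequent holds.

(←) This fails. Under s = T, q = F, u = F, r = F, the left side is false but the right side is true.

(⇒) holds; (⇐) fails.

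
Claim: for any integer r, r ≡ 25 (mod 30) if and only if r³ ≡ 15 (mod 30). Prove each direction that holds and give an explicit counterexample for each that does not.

(⇒) This fails: take r = 25. Then 25 ≡ 25 (mod 30), but 25³ = 15625 ≡ 25 (mod 30), not 15.

(⇐) This fails: take r = 15. Then 15³ = 3375 ≡ 15 (mod 30), yet 15 ≡ 15 (mod 30), not 25.

Both directions fail.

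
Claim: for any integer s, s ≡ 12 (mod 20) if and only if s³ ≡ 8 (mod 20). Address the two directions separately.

The forward direction holds; the converse fails.

(⇒) Suppose s ≡ 12 (mod 20). Write s = 20j + 12. Then (20j + 12)³ = 8000j³ + 14400j² + 8640j + 1728 = 20(400j³ + 720j² + 432j + 86) + 8, so s³ ≡ 8 (mod 20).

(⇐) This fails: take s = 2. Then 2³ = 8 ≡ 8 (mod 20), yet 2 ≡ 2 (mod 20), not 12.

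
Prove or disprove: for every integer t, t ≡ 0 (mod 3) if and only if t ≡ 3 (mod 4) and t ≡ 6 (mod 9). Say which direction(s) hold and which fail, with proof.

Only the reverse direction holds.

(⇒) This fails: t = 0 gives 0 ≡ 0 (mod 3) but 0 ≡ 0 (mod 4), so the conjunction on the right does not hold.

(⇐) Conversely, if t ≡ 3 (mod 4) and t ≡ 6 (mod 9), then by the Chinese remainder theorem t ≡ 15 (mod 36). Since 15 ≡ 0 (mod 3) and 3 ∣ 36, we get t ≡ 0 (mod 3).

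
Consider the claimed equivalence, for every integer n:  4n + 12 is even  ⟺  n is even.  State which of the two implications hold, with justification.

Not equivalent: only (⇐) holds.

(⟸) Suppose n is even. Since 4 is even, 4n is even for every n, so 4n + 12 has the same parity as 12, which is even. Hence 4n + 12 is even.

(⟹) This fails: take n = 5. Then 4n + 12 = 32, which is even, yet n = 5 is odd, not even.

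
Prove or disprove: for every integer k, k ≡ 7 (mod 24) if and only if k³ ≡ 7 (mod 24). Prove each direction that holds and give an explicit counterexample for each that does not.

(←) Suppose k³ ≡ 7 (mod 24). The only residue r in {0, …, 23} with r³ ≡ 7 (mod 24) is r = 7, so k ≡ 7 (mod 24).

(→) Suppose k ≡ 7 (mod 24). Write k = 24j + 7. Then (24j + 7)³ = 13824j³ + 12096j² + 3528j + 343 = 24(576j³ + 504j² + 147j + 14) + 7, so k³ ≡ 7 (mod 24).

The biconditional holds.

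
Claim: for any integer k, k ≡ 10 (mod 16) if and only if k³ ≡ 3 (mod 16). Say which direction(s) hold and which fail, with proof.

[⇒] This fails: take k = 10. Then 10 ≡ 10 (mod 16), but 10³ = 1000 ≡ 8 (mod 16), not 3.

[⇐] This fails: take k = 11. Then 11³ = 1331 ≡ 3 (mod 16), yet 11 ≡ 11 (mod 16), not 10.

(⇒) fails and (⇐) fails.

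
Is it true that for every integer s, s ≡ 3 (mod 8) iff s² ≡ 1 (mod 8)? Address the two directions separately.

Only the forward direction holds.

(⟹) Suppose s ≡ 3 (mod 8). Write s = 8j + 3. Then (8j + 3)² = 64j² + 48j + 9 = 8(8j² + 6j + 1) + 1, so s² ≡ 1 (mod 8).

(⟸) This fails: take s = 1. Then 1² = 1 ≡ 1 (mod 8), yet 1 ≡ 1 (mod 8), not 3.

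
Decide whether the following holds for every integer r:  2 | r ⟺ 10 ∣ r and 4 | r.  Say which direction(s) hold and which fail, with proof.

(⇒) fails; (⇐) holds.

(⟸) Suppose 10 ∣ r and 4 ∣ r. Any common multiple of 10 and 4 is a multiple of their lcm; here lcm(10, 4) = 10·4/gcd(10, 4) = 40/2 = 20, so 20 ∣ r. Since 2 ∣ 20, it follows that 2 ∣ r.

(⟹) This fails: take r = 2. Certainly 2 ∣ 2, but 10 ∤ 2.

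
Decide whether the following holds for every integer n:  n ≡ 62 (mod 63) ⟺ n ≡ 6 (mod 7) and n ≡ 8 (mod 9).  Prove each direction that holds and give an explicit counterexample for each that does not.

Equivalent; both directions hold.

(→) Suppose n ≡ 62 (mod 63); write n = 63j + 62. Since 7 ∣ 63, reducing mod 7 gives n ≡ 62 ≡ 6 (mod 7); since 9 ∣ 63, reducing mod 9 gives n ≡ 62 ≡ 8 (mod 9).

(←) Conversely, if n ≡ 6 (mod 7) and n ≡ 8 (mod 9), then by the Chinese remainder theorem n ≡ 62 (mod 63). This is exactly n ≡ 62 (mod 63).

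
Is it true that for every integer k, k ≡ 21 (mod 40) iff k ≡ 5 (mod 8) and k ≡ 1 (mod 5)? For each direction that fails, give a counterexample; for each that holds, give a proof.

(→) Suppose k ≡ 21 (mod 40); write k = 40j + 21. Since 8 ∣ 40, reducing mod 8 gives k ≡ 21 ≡ 5 (mod 8); since 5 ∣ 40, reducing mod 5 gives k ≡ 21 ≡ 1 (mod 5).

(←) Conversely, if k ≡ 5 (mod 8) and k ≡ 1 (mod 5), then by the Chinese remainder theorem k ≡ 21 (mod 40). This is exactly k ≡ 21 (mod 40).

The biconditional holds.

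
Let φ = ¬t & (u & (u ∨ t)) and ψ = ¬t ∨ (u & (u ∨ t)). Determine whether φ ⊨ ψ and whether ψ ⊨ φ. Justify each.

[⇒] Assume the antecedent. If u is true, ¬t ∨ (u & (u ∨ t)) reduces to true regardless of the other variables. If u is false, the antecedent cannot hold. Either way ¬t ∨ (u & (u ∨ t)) holds.

[⇐] This fails. Under u = F, t = F, the left side is false but the right side is true.

Only the forward direction holds.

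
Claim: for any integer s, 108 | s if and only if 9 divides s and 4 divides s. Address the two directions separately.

[⇒] If 108 ∣ s, write s = 108q. Since 108 = 12·9, s = 9·(12q), so 9 ∣ s; and since 108 = 27·4, s = 4·(27q), so 4 ∣ s.

[⇐] This fails: take s = 36. Both 9 ∣ 36 and 4 ∣ 36, yet 36 is not a multiple of 108 (since 36 = 0·108 + 36), so 108 ∤ 36.

Not equivalent: only (⇒) holds.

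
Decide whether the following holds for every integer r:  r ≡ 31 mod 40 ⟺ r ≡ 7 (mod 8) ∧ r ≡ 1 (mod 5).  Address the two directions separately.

Equivalent; both directions hold.

(⟹) Suppose r ≡ 31 (mod 40); write r = 40j + 31. Since 8 ∣ 40, reducing mod 8 gives r ≡ 31 ≡ 7 (mod 8); since 5 ∣ 40, reducing mod 5 gives r ≡ 31 ≡ 1 (mod 5).

(⟸) Conversely, if r ≡ 7 (mod 8) and r ≡ 1 (mod 5), then by the Chinese remainder theorem r ≡ 31 (mod 40). This is exactly r ≡ 31 (mod 40).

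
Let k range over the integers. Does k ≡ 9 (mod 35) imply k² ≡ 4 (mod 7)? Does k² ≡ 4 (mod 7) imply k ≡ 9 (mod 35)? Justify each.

Only the forward implication holds.

[⇒] Suppose k ≡ 9 (mod 35). Then k² ≡ 9² = 81 (mod 35), and since 7 ∣ 35, also k² ≡ 4 (mod 7).

[⇐] This fails: take k = 2. Then 2² = 4 ≡ 4 (mod 7), yet 2 ≡ 2 (mod 35), not 9.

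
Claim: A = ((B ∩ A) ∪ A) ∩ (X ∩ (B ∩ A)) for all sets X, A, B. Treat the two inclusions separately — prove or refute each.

(⊆) This inclusion fails. Take X = ∅, A = {1}, B = ∅; then 1 ∈ A but 1 ∉ ((B ∩ A) ∪ A) ∩ (X ∩ (B ∩ A)).

(⊇) Let x ∈ ((B ∩ A) ∪ A) ∩ (X ∩ (B ∩ A)). Then x ∈ X ∩ A ∩ B, from which x ∈ A.

The sets are not equal: only the reverse inclusion holds.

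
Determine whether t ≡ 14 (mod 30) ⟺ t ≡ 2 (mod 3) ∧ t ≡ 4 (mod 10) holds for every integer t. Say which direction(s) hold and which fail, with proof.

Both directions hold.

[⇒] Suppose t ≡ 14 (mod 30); write t = 30j + 14. Since 3 ∣ 30, reducing mod 3 gives t ≡ 14 ≡ 2 (mod 3); since 10 ∣ 30, reducing mod 10 gives t ≡ 14 ≡ 4 (mod 10).

[⇐] Conversely, if t ≡ 2 (mod 3) and t ≡ 4 (mod 10), then by the Chinese remainder theorem t ≡ 14 (mod 30). This is exactly t ≡ 14 (mod 30).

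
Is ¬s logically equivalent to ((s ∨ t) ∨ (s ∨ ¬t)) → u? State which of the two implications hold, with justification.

(⇒) This fails. Under s = F, u = F, t = F, the left side is true but the right side is false.

(⇐) This fails. Under s = T, u = T, t = F, the left side is false but the right side is true.

(⇒) fails and (⇐) fails.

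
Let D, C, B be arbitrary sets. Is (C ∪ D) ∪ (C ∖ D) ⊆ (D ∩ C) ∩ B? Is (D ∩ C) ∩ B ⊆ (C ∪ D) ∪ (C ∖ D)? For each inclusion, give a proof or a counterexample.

(⊆) fails; (⊇) holds.

(⊆) This inclusion fails. Take D = {1}, C = ∅, B = ∅; then 1 ∈ (C ∪ D) ∪ (C ∖ D) but 1 ∉ (D ∩ C) ∩ B.

(⊇) Let x ∈ (D ∩ C) ∩ B. Then x ∈ D ∩ C ∩ B, from which x ∈ (C ∪ D) ∪ (C ∖ D).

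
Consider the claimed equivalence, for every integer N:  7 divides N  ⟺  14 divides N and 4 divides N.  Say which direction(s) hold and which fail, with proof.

(⇒) This fails: take N = 7. Certainly 7 ∣ 7, but 14 ∤ 7.

(⇐) Suppose 14 ∣ N and 4 ∣ N. Any common multiple of 14 and 4 is a multiple of their lcm; here lcm(14, 4) = 14·4/gcd(14, 4) = 56/2 = 28, so 28 ∣ N. Since 7 ∣ 28, it follows that 7 ∣ N.

Not equivalent: only (⇐) holds.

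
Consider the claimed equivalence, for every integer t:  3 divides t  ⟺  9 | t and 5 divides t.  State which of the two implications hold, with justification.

(⇒) fails; (⇐) holds.

(⇒) This fails: take t = 3. Certainly 3 ∣ 3, but 9 ∤ 3.

(⇐) Suppose 9 ∣ t and 5 ∣ t. Any common multiple of 9 and 5 is a multiple of their lcm; here gcd(9, 5) = 1, so lcm(9, 5) = 9·5 = 45, so 45 ∣ t. Since 3 ∣ 45, it follows that 3 ∣ t.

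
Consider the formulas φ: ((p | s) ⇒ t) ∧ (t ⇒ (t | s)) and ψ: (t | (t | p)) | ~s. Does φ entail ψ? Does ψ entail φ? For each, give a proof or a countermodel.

(⇒) Assume the antecedent. If t is true, (t | (t | p)) | ~s reduces to true regardless of the other variables. If t is false, the antecedent forces (t = F, p = F, s = F), and (t | (t | p)) | ~s holds there. Either way (t | (t | p)) | ~s holds.

(⇐) This fails. Under t = F, p = T, s = F, the left side is false but the right side is true.

Not equivalent: only (⇒) holds.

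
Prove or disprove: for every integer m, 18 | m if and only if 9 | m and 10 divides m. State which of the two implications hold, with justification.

The forward direction fails; the converse holds.

[⇒] This fails: take m = 18. Certainly 18 ∣ 18, but 10 ∤ 18.

[⇐] Suppose 9 ∣ m and 10 ∣ m. Any common multiple of 9 and 10 is a multiple of their lcm; here gcd(9, 10) = 1, so lcm(9, 10) = 9·10 = 90, so 90 ∣ m. Since 18 ∣ 90, it follows that 18 ∣ m.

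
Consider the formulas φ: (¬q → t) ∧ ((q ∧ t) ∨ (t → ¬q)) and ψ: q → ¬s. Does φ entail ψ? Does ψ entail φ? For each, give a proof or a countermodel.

Neither implication holds.

(→) This fails. Under q = T, s = T, t = F, the left side is true but the right side is false.

(←) This fails. Under q = F, s = F, t = F, the left side is false but the right side is true.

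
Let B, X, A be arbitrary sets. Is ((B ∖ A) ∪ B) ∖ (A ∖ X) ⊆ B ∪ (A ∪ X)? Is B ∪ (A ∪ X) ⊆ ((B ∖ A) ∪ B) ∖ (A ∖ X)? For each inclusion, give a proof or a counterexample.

(⊆) Let x ∈ ((B ∖ A) ∪ B) ∖ (A ∖ X). Then either x ∈ B and x ∉ X, A; or x ∈ B ∩ X and x ∉ A; or x ∈ B ∩ X ∩ A. In each case x ∈ B ∪ (A ∪ X), so ((B ∖ A) ∪ B) ∖ (A ∖ X) ⊆ B ∪ (A ∪ X).

(⊇) This inclusion fails. Take B = ∅, X = {1}, A = ∅; then 1 ∈ B ∪ (A ∪ X) but 1 ∉ ((B ∖ A) ∪ B) ∖ (A ∖ X).

Only the forward inclusion holds.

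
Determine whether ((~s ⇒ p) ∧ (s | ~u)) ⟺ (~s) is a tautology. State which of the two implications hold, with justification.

Neither direction holds.

[⇒] This fails. Under s = T, u = F, p = F, the left side is true but the right side is false.

[⇐] This fails. Under s = F, u = F, p = F, the left side is false but the right side is true.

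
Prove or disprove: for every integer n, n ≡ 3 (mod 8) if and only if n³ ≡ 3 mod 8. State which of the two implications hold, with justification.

Equivalent; both directions hold.

(⟸) Suppose n³ ≡ 3 (mod 8). The only residue r in {0, …, 7} with r³ ≡ 3 (mod 8) is r = 3, so n ≡ 3 (mod 8).

(⟹) Suppose n ≡ 3 (mod 8). Write n = 8j + 3. Then (8j + 3)³ = 512j³ + 576j² + 216j + 27 = 8(64j³ + 72j² + 27j + 3) + 3, so n³ ≡ 3 (mod 8).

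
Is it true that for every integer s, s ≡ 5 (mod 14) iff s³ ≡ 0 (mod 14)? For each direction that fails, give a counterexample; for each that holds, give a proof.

Neither direction holds.

Forward direction. This fails: take s = 5. Then 5 ≡ 5 (mod 14), but 5³ = 125 ≡ 13 (mod 14), not 0.

Converse. This fails: take s = 0. Then 0³ = 0 ≡ 0 (mod 14), yet 0 ≡ 0 (mod 14), not 5.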